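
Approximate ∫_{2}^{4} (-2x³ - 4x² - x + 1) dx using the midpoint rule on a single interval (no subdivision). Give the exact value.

M = (b−a)·f(3) = 2·(-92) = -184.

-184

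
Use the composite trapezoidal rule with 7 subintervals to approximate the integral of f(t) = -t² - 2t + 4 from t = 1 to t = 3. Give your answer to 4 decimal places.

h = (3 − 1)/7 = 0.285714.
Nodes t₀,…,t₇ = 1, 1.285714, 1.571429, 1.857143, 2.142857, 2.428571, 2.714286, 3.
f(t) = -t² - 2t + 4: f₀=1, f₁=-0.224490, f₂=-1.612245, f₃=-3.163265, f₄=-4.877551, f₅=-6.755102, f₆=-8.795918, f₇=-11.
(h/2)·[f₀ + 2f₁ + 2f₂ + 2f₃ + 2f₄ + 2f₅ + 2f₆ + f₇] = 0.142857·(-60.857143) = -8.6939.

-8.6939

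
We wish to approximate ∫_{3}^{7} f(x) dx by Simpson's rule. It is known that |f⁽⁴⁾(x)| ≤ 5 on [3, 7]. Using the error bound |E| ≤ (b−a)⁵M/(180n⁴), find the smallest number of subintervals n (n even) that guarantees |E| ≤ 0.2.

Need 5120/(180n⁴) ≤ 0.2.
n⁴ ≥ 5120/(180·0.2) = 142.222 ⇒ n ≥ 3.4534, so the smallest even n is 4. (n must be even for Simpson's rule.)

4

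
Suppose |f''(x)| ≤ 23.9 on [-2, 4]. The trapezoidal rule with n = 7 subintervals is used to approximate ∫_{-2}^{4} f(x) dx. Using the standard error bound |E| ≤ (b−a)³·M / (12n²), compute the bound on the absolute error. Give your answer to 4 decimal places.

8.7796

|E| ≤ (6)³·23.9 / (12·7²) = 5162.4/588 = 8.7796.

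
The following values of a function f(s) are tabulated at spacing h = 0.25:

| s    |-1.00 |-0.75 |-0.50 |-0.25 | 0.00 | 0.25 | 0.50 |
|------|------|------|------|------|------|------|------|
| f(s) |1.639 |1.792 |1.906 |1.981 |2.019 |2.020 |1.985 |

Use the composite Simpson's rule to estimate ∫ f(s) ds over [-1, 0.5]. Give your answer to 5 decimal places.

2.88717

h = 0.25, n = 6.
(h/3)·[y₀ + 4y₁ + 2y₂ + 4y₃ + 2y₄ + 4y₅ + y₆] = 0.083333·(34.646) = 2.88717.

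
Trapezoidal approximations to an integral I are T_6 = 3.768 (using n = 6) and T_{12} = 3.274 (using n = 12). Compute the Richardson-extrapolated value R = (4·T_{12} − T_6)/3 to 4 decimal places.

3.1093

R = (4·T_{12} − T_6) / 3 = (4·3.274 − 3.768)/3 = (9.328)/3 = 3.1093.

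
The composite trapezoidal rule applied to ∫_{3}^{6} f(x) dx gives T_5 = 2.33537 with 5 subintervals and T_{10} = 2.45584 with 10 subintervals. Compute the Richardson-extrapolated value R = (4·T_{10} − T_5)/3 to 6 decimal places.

2.495997

R = (4·T_{10} − T_5) / 3 = (4·2.45584 − 2.33537)/3 = (7.48799)/3 = 2.495997.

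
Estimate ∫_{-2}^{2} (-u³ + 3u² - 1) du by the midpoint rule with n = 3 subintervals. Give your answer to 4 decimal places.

10.2222

h = (2 − (-2))/3 = 1.333333.
Midpoints m₁,…,m₃ = -1.333333, 0, 1.333333.
f(m₁)=6.703704, f(m₂)=-1, f(m₃)=1.962963.
h·[f(m₁) + f(m₂) + f(m₃)] = 1.333333·(7.666667) = 10.2222.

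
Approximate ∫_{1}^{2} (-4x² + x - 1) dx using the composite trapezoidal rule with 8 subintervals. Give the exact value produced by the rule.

-8.84375

h = (2 − 1)/8 = 0.125.
Nodes x₀,…,x₈ = 1, 1.125, 1.25, 1.375, 1.5, 1.625, 1.75, 1.875, 2.
f(x) = -4x² + x - 1: f₀=-4, f₁=-4.9375, f₂=-6, f₃=-7.1875, f₄=-8.5, f₅=-9.9375, f₆=-11.5, f₇=-13.1875, f₈=-15.
(h/2)·[f₀ + 2f₁ + 2f₂ + 2f₃ + 2f₄ + 2f₅ + 2f₆ + 2f₇ + f₈] = 0.0625·(-141.5) = -8.84375.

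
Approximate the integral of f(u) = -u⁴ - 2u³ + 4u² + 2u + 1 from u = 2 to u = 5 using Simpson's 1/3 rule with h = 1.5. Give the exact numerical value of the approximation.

h = (5 − 2)/2 = 1.5.
Nodes u₀,…,u₂ = 2, 3.5, 5.
f(u) = -u⁴ - 2u³ + 4u² + 2u + 1: f₀=-11, f₁=-178.8125, f₂=-764.
(h/3)·[f₀ + 4f₁ + f₂] = 0.5·(-1490.25) = -745.125.

-745.125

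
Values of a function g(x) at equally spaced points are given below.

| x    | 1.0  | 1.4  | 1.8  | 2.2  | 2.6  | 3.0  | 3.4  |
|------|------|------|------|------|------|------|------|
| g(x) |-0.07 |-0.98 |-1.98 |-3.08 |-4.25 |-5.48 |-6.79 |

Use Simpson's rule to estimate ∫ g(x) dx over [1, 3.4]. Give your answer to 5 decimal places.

h = 0.4, n = 6.
(h/3)·[y₀ + 4y₁ + 2y₂ + 4y₃ + 2y₄ + 4y₅ + y₆] = 0.133333·(-57.48) = -7.66400.

-7.66400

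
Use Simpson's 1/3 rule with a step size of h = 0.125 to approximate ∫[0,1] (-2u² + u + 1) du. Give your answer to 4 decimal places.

0.8333

h = (1 − 0)/8 = 0.125.
Nodes u₀,…,u₈ = 0, 0.125, 0.25, 0.375, 0.5, 0.625, 0.75, 0.875, 1.
f(u) = -2u² + u + 1: f₀=1, f₁=1.09375, f₂=1.125, f₃=1.09375, f₄=1, f₅=0.84375, f₆=0.625, f₇=0.34375, f₈=0.
(h/3)·[f₀ + 4f₁ + 2f₂ + 4f₃ + 2f₄ + 4f₅ + 2f₆ + 4f₇ + f₈] = 0.041667·(20) = 0.8333.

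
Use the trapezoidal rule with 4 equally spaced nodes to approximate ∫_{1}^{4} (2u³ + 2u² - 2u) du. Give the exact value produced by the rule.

h = (4 − 1)/3 = 1.
Nodes u₀,…,u₃ = 1, 2, 3, 4.
f(u) = 2u³ + 2u² - 2u: f₀=2, f₁=20, f₂=66, f₃=152.
(h/2)·[f₀ + 2f₁ + 2f₂ + f₃] = 0.5·(326) = 163.

163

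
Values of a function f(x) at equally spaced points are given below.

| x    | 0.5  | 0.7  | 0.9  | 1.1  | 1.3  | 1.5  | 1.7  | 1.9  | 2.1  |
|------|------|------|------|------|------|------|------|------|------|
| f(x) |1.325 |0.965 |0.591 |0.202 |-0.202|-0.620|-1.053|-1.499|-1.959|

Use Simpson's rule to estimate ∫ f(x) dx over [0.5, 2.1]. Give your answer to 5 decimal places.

h = 0.2, n = 8.
(h/3)·[y₀ + 4y₁ + 2y₂ + 4y₃ + 2y₄ + 4y₅ + 2y₆ + 4y₇ + y₈] = 0.066667·(-5.770) = -0.38467.

-0.38467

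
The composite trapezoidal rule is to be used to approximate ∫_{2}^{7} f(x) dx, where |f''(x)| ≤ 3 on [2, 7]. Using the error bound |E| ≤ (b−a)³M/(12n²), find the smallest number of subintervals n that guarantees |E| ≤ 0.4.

9

Need 375/(12n²) ≤ 0.4.
n² ≥ 375/(12·0.4) = 78.125 ⇒ n ≥ 8.8388, so the smallest n is 9.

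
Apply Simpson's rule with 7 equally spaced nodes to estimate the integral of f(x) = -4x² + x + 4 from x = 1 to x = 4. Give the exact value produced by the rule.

-64.5

h = (4 − 1)/6 = 0.5.
Nodes x₀,…,x₆ = 1, 1.5, 2, 2.5, 3, 3.5, 4.
f(x) = -4x² + x + 4: f₀=1, f₁=-3.5, f₂=-10, f₃=-18.5, f₄=-29, f₅=-41.5, f₆=-56.
(h/3)·[f₀ + 4f₁ + 2f₂ + 4f₃ + 2f₄ + 4f₅ + f₆] = 0.166667·(-387) = -64.5.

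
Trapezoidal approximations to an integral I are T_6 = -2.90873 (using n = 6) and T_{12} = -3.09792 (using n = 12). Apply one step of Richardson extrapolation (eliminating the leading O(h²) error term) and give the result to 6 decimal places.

R = (4·T_{12} − T_6) / 3 = (4·(-3.09792) − (-2.90873))/3 = (-9.48295)/3 = -3.160983.

-3.160983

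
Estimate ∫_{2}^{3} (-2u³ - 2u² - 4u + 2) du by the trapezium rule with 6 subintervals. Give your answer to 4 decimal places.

-53.2454

h = (3 − 2)/6 = 0.166667.
Nodes u₀,…,u₆ = 2, 2.166667, 2.333333, 2.5, 2.666667, 2.833333, 3.
f(u) = -2u³ - 2u² - 4u + 2: f₀=-30, f₁=-36.398148, f₂=-43.629630, f₃=-51.75, f₄=-60.814815, f₅=-70.879630, f₆=-82.
(h/2)·[f₀ + 2f₁ + 2f₂ + 2f₃ + 2f₄ + 2f₅ + f₆] = 0.083333·(-638.944444) = -53.2454.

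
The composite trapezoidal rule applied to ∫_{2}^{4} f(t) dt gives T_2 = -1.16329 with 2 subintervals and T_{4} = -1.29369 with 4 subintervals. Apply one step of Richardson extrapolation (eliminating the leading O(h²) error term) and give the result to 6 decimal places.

R = (4·T_{4} − T_2) / 3 = (4·(-1.29369) − (-1.16329))/3 = (-4.01147)/3 = -1.337157.

-1.337157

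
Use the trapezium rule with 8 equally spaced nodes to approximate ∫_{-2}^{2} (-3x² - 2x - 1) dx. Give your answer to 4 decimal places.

h = (2 − (-2))/7 = 0.571429.
Nodes x₀,…,x₇ = -2, -1.428571, -0.857143, -0.285714, 0.285714, 0.857143, 1.428571, 2.
f(x) = -3x² - 2x - 1: f₀=-9, f₁=-4.265306, f₂=-1.489796, f₃=-0.673469, f₄=-1.816327, f₅=-4.918367, f₆=-9.979592, f₇=-17.
(h/2)·[f₀ + 2f₁ + 2f₂ + 2f₃ + 2f₄ + 2f₅ + 2f₆ + f₇] = 0.285714·(-72.285714) = -20.6531.

-20.6531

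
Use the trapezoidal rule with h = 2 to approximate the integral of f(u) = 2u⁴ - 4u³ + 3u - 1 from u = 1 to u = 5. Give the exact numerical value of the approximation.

888

h = (5 − 1)/2 = 2.
Nodes u₀,…,u₂ = 1, 3, 5.
f(u) = 2u⁴ - 4u³ + 3u - 1: f₀=0, f₁=62, f₂=764.
(h/2)·[f₀ + 2f₁ + f₂] = 1·(888) = 888.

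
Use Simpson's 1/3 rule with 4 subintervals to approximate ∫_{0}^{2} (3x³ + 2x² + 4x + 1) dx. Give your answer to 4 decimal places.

27.3333

h = (2 − 0)/4 = 0.5.
Nodes x₀,…,x₄ = 0, 0.5, 1, 1.5, 2.
f(x) = 3x³ + 2x² + 4x + 1: f₀=1, f₁=3.875, f₂=10, f₃=21.625, f₄=41.
(h/3)·[f₀ + 4f₁ + 2f₂ + 4f₃ + f₄] = 0.166667·(164) = 27.3333.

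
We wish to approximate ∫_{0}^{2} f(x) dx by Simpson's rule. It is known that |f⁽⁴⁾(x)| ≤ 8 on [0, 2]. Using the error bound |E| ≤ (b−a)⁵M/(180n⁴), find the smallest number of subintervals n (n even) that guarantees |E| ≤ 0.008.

Need 256/(180n⁴) ≤ 0.008.
n⁴ ≥ 256/(180·0.008) = 177.778 ⇒ n ≥ 3.6515, so the smallest even n is 4. (n must be even for Simpson's rule.)

4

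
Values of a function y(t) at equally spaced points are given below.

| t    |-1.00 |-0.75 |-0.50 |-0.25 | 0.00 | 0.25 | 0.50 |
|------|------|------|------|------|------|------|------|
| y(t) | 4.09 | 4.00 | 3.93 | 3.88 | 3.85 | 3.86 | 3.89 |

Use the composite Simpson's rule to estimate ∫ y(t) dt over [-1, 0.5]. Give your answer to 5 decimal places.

5.87500

h = 0.25, n = 6.
(h/3)·[y₀ + 4y₁ + 2y₂ + 4y₃ + 2y₄ + 4y₅ + y₆] = 0.083333·(70.50) = 5.87500.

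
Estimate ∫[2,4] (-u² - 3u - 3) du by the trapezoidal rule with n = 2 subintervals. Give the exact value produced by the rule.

-43

h = (4 − 2)/2 = 1.
Nodes u₀,…,u₂ = 2, 3, 4.
f(u) = -u² - 3u - 3: f₀=-13, f₁=-21, f₂=-31.
(h/2)·[f₀ + 2f₁ + f₂] = 0.5·(-86) = -43.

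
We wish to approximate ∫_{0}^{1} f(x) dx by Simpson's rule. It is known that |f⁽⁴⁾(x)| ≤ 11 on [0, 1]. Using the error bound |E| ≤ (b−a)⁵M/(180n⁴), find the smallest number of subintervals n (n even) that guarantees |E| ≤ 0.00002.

Need 11/(180n⁴) ≤ 0.00002.
n⁴ ≥ 11/(180·0.00002) = 3055.56 ⇒ n ≥ 7.4349, so the smallest even n is 8. (n must be even for Simpson's rule.)

8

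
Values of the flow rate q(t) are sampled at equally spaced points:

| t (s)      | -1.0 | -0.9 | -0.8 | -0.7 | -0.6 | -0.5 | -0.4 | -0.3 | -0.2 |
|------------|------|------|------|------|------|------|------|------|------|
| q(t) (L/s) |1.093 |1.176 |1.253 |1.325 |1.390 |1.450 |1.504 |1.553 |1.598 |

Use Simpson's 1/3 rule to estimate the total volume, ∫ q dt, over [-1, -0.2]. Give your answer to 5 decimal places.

h = 0.1, n = 8.
(h/3)·[y₀ + 4y₁ + 2y₂ + 4y₃ + 2y₄ + 4y₅ + 2y₆ + 4y₇ + y₈] = 0.033333·(33.001) = 1.10003.

1.10003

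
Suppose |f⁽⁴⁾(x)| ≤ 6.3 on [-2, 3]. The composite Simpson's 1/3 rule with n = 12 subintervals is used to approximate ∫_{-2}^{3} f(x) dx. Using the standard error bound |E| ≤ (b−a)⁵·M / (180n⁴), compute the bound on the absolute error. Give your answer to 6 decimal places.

|E| ≤ (5)⁵·6.3 / (180·12⁴) = 19687.5/3732480 = 0.005275.

0.005275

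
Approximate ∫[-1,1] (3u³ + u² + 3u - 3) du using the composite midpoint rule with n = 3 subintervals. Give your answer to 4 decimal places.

h = (1 − (-1))/3 = 0.666667.
Midpoints m₁,…,m₃ = -0.666667, 0, 0.666667.
f(m₁)=-5.444444, f(m₂)=-3, f(m₃)=0.333333.
h·[f(m₁) + f(m₂) + f(m₃)] = 0.666667·(-8.111111) = -5.4074.

-5.4074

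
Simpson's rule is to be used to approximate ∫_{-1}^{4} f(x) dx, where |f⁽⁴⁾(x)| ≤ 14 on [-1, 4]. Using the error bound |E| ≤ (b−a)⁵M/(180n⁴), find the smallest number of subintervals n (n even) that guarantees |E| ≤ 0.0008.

24

Need 43750/(180n⁴) ≤ 0.0008.
n⁴ ≥ 43750/(180·0.0008) = 303819 ⇒ n ≥ 23.4776, so the smallest even n is 24. (n must be even for Simpson's rule.)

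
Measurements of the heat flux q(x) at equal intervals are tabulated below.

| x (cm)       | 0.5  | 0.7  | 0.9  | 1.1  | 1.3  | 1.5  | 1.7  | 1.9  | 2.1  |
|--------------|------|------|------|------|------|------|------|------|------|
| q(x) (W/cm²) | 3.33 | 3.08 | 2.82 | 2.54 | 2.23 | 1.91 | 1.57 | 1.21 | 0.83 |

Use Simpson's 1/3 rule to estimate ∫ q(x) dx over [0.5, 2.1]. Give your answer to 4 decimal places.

h = 0.2, n = 8.
(h/3)·[y₀ + 4y₁ + 2y₂ + 4y₃ + 2y₄ + 4y₅ + 2y₆ + 4y₇ + y₈] = 0.066667·(52.36) = 3.4907.

3.4907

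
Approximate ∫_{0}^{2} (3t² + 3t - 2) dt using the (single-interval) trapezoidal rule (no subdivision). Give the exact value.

T = (b−a)/2 · [f(0) + f(2)] = 1·[(-2) + 16] = 14.

14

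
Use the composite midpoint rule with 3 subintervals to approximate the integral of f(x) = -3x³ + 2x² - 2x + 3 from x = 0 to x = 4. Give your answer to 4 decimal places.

-143.8519

h = (4 − 0)/3 = 1.333333.
Midpoints m₁,…,m₃ = 0.666667, 2, 3.333333.
f(m₁)=1.666667, f(m₂)=-17, f(m₃)=-92.555556.
h·[f(m₁) + f(m₂) + f(m₃)] = 1.333333·(-107.888889) = -143.8519.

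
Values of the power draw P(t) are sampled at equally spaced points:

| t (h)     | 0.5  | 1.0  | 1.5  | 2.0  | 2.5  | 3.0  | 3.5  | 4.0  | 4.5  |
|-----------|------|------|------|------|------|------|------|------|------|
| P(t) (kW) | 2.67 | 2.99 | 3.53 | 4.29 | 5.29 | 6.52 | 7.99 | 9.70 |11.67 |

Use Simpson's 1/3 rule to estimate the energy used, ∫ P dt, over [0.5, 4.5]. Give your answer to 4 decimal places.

23.6600

h = 0.5, n = 8.
(h/3)·[y₀ + 4y₁ + 2y₂ + 4y₃ + 2y₄ + 4y₅ + 2y₆ + 4y₇ + y₈] = 0.166667·(141.96) = 23.6600.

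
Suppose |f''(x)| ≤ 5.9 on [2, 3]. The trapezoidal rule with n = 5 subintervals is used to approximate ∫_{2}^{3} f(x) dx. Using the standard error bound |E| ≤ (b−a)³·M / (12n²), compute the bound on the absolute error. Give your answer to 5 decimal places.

0.01967

|E| ≤ (1)³·5.9 / (12·5²) = 5.9/300 = 0.01967.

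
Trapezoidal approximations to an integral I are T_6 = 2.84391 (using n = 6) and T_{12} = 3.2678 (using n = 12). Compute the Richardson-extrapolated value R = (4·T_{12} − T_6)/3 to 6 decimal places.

R = (4·T_{12} − T_6) / 3 = (4·3.2678 − 2.84391)/3 = (10.22729)/3 = 3.409097.

3.409097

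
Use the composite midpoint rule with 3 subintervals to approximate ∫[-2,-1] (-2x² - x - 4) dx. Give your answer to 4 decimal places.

-7.1481

h = (-1 − (-2))/3 = 0.333333.
Midpoints m₁,…,m₃ = -1.833333, -1.5, -1.166667.
f(m₁)=-8.888889, f(m₂)=-7, f(m₃)=-5.555556.
h·[f(m₁) + f(m₂) + f(m₃)] = 0.333333·(-21.444444) = -7.1481.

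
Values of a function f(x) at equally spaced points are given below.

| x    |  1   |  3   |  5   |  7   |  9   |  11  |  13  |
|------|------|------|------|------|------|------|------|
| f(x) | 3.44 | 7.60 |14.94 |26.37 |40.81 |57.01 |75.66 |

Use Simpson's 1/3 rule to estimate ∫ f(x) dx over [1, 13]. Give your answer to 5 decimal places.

369.68000

h = 2, n = 6.
(h/3)·[y₀ + 4y₁ + 2y₂ + 4y₃ + 2y₄ + 4y₅ + y₆] = 0.666667·(554.52) = 369.68000.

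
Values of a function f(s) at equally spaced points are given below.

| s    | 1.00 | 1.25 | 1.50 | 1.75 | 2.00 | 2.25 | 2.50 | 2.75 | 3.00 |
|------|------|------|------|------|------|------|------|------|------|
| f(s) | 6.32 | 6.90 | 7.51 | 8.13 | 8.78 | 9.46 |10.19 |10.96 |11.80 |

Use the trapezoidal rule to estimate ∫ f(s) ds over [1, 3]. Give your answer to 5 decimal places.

h = 0.25, n = 8.
(h/2)·[y₀ + 2y₁ + 2y₂ + 2y₃ + 2y₄ + 2y₅ + 2y₆ + 2y₇ + y₈] = 0.125·(141.98) = 17.74750.

17.74750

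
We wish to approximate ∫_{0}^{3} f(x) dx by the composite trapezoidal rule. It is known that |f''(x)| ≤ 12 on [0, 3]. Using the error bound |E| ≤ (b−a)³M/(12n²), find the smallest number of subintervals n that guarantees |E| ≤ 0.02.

Need 324/(12n²) ≤ 0.02.
n² ≥ 324/(12·0.02) = 1350 ⇒ n ≥ 36.7423, so the smallest n is 37.

37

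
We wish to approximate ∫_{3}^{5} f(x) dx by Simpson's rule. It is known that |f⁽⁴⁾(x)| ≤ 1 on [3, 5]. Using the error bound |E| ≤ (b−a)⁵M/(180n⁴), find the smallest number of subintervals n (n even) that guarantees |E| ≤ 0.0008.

4

Need 32/(180n⁴) ≤ 0.0008.
n⁴ ≥ 32/(180·0.0008) = 222.222 ⇒ n ≥ 3.8610, so the smallest even n is 4. (n must be even for Simpson's rule.)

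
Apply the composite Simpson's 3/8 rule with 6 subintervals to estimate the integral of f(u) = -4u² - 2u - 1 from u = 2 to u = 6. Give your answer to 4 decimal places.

h = (6 − 2)/6 = 0.666667.
Nodes u₀,…,u₆ = 2, 2.666667, 3.333333, 4, 4.666667, 5.333333, 6.
f(u) = -4u² - 2u - 1: f₀=-21, f₁=-34.777778, f₂=-52.111111, f₃=-73, f₄=-97.444444, f₅=-125.444444, f₆=-157.
(3h/8)·[f₀ + 3f₁ + 3f₂ + 2f₃ + 3f₄ + 3f₅ + f₆] = 0.25·(-1253.333333) = -313.3333.

-313.3333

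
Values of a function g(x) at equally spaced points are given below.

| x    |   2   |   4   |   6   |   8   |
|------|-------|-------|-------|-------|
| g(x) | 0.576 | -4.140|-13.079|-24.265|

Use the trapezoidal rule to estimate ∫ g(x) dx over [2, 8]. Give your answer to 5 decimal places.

h = 2, n = 3.
(h/2)·[y₀ + 2y₁ + 2y₂ + y₃] = 1·(-58.127) = -58.12700.

-58.12700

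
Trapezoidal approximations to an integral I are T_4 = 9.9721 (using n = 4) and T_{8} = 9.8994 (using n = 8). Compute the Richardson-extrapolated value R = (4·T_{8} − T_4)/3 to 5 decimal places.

9.87517

R = (4·T_{8} − T_4) / 3 = (4·9.8994 − 9.9721)/3 = (29.6255)/3 = 9.87517.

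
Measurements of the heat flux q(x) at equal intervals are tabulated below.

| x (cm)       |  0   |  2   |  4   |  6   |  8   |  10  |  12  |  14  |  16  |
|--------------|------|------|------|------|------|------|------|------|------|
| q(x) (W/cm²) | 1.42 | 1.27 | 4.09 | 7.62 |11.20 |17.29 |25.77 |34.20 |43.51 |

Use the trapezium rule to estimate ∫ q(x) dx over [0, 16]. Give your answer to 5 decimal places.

h = 2, n = 8.
(h/2)·[y₀ + 2y₁ + 2y₂ + 2y₃ + 2y₄ + 2y₅ + 2y₆ + 2y₇ + y₈] = 1·(247.81) = 247.81000.

247.81000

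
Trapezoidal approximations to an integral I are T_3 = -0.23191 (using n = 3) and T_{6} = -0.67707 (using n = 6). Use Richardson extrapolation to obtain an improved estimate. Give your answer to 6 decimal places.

-0.825457

R = (4·T_{6} − T_3) / 3 = (4·(-0.67707) − (-0.23191))/3 = (-2.47637)/3 = -0.825457.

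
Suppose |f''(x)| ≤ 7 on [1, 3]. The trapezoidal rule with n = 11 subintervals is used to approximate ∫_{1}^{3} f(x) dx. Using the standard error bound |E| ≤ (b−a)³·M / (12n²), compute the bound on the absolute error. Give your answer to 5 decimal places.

0.03857

|E| ≤ (2)³·7 / (12·11²) = 56/1452 = 0.03857.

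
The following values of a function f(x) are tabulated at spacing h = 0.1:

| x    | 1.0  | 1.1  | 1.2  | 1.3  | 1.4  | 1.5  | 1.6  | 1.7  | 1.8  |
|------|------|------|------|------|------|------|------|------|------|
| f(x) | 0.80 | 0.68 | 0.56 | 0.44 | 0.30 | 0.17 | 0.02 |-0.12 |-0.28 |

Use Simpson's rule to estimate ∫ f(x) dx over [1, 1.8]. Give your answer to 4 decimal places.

h = 0.1, n = 8.
(h/3)·[y₀ + 4y₁ + 2y₂ + 4y₃ + 2y₄ + 4y₅ + 2y₆ + 4y₇ + y₈] = 0.033333·(6.96) = 0.2320.

0.2320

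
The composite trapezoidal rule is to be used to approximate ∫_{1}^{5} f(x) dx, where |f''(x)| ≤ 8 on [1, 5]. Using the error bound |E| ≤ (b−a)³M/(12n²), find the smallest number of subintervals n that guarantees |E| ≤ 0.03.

38

Need 512/(12n²) ≤ 0.03.
n² ≥ 512/(12·0.03) = 1422.22 ⇒ n ≥ 37.7124, so the smallest n is 38.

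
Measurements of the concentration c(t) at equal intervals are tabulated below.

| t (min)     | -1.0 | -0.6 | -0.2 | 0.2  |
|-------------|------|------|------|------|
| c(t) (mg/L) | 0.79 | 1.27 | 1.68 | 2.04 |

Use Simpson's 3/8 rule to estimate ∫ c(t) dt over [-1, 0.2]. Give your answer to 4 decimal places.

h = 0.4, n = 3.
(3h/8)·[y₀ + 3y₁ + 3y₂ + y₃] = 0.15·(11.68) = 1.7520.

1.7520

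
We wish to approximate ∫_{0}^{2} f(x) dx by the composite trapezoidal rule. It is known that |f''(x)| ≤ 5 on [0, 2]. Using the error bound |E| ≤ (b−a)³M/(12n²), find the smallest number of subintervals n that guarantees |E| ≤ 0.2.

Need 40/(12n²) ≤ 0.2.
n² ≥ 40/(12·0.2) = 16.6667 ⇒ n ≥ 4.0825, so the smallest n is 5.

5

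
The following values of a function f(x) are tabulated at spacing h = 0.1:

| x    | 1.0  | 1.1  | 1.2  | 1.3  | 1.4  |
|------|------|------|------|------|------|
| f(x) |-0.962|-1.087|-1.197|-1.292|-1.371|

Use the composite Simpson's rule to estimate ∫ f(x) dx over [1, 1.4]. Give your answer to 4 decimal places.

-0.4748

h = 0.1, n = 4.
(h/3)·[y₀ + 4y₁ + 2y₂ + 4y₃ + y₄] = 0.033333·(-14.243) = -0.4748.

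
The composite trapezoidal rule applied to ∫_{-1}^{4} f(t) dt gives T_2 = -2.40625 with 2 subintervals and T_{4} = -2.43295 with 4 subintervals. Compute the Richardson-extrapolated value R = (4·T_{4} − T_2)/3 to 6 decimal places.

-2.441850

R = (4·T_{4} − T_2) / 3 = (4·(-2.43295) − (-2.40625))/3 = (-7.32555)/3 = -2.441850.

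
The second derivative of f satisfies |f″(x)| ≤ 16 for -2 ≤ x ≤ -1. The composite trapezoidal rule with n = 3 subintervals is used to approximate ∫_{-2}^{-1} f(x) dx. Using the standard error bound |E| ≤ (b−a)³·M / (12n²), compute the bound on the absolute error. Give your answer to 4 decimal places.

0.1481

|E| ≤ (1)³·16 / (12·3²) = 16/108 = 0.1481.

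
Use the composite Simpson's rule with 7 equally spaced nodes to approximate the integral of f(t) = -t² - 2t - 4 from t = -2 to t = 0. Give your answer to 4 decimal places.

-6.6667

h = (0 − (-2))/6 = 0.333333.
Nodes t₀,…,t₆ = -2, -1.666667, -1.333333, -1, -0.666667, -0.333333, 0.
f(t) = -t² - 2t - 4: f₀=-4, f₁=-3.444444, f₂=-3.111111, f₃=-3, f₄=-3.111111, f₅=-3.444444, f₆=-4.
(h/3)·[f₀ + 4f₁ + 2f₂ + 4f₃ + 2f₄ + 4f₅ + f₆] = 0.111111·(-60) = -6.6667.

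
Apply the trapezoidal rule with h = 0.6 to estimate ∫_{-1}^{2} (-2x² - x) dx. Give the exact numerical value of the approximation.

h = (2 − (-1))/5 = 0.6.
Nodes x₀,…,x₅ = -1, -0.4, 0.2, 0.8, 1.4, 2.
f(x) = -2x² - x: f₀=-1, f₁=0.08, f₂=-0.28, f₃=-2.08, f₄=-5.32, f₅=-10.
(h/2)·[f₀ + 2f₁ + 2f₂ + 2f₃ + 2f₄ + f₅] = 0.3·(-26.2) = -7.86.

-7.86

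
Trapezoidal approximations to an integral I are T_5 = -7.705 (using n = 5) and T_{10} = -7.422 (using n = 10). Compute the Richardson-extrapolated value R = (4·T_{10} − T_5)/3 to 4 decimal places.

R = (4·T_{10} − T_5) / 3 = (4·(-7.422) − (-7.705))/3 = (-21.983)/3 = -7.3277.

-7.3277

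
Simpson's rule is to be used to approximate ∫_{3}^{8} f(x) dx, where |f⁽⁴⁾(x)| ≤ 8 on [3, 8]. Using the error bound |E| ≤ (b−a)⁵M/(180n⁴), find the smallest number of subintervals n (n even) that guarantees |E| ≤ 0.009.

12

Need 25000/(180n⁴) ≤ 0.009.
n⁴ ≥ 25000/(180·0.009) = 15432.1 ⇒ n ≥ 11.1457, so the smallest even n is 12. (n must be even for Simpson's rule.)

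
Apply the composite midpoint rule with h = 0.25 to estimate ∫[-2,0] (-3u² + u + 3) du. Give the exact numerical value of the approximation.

-3.96875

h = (0 − (-2))/8 = 0.25.
Midpoints m₁,…,m₈ = -1.875, -1.625, -1.375, -1.125, -0.875, -0.625, -0.375, -0.125.
f(m₁)=-9.421875, f(m₂)=-6.546875, f(m₃)=-4.046875, f(m₄)=-1.921875, f(m₅)=-0.171875, f(m₆)=1.203125, f(m₇)=2.203125, f(m₈)=2.828125.
h·[f(m₁) + f(m₂) + f(m₃) + f(m₄) + f(m₅) + f(m₆) + f(m₇) + f(m₈)] = 0.25·(-15.875) = -3.96875.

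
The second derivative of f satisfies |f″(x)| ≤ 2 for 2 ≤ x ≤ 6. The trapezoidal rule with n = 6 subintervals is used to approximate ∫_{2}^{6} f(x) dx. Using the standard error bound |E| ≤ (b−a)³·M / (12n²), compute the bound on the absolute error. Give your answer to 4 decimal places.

|E| ≤ (4)³·2 / (12·6²) = 128/432 = 0.2963.

0.2963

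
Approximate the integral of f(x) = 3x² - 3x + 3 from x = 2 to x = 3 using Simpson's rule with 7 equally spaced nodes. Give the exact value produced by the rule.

h = (3 − 2)/6 = 0.166667.
Nodes x₀,…,x₆ = 2, 2.166667, 2.333333, 2.5, 2.666667, 2.833333, 3.
f(x) = 3x² - 3x + 3: f₀=9, f₁=10.583333, f₂=12.333333, f₃=14.25, f₄=16.333333, f₅=18.583333, f₆=21.
(h/3)·[f₀ + 4f₁ + 2f₂ + 4f₃ + 2f₄ + 4f₅ + f₆] = 0.055556·(261) = 14.5.

14.5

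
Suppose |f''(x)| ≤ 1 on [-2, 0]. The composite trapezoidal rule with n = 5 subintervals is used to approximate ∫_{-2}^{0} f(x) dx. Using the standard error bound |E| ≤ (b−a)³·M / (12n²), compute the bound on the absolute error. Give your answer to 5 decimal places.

0.02667

|E| ≤ (2)³·1 / (12·5²) = 8/300 = 0.02667.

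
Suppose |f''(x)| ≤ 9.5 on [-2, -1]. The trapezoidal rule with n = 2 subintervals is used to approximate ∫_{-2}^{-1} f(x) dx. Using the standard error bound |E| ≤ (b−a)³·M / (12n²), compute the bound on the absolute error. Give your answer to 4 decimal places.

0.1979

|E| ≤ (1)³·9.5 / (12·2²) = 9.5/48 = 0.1979.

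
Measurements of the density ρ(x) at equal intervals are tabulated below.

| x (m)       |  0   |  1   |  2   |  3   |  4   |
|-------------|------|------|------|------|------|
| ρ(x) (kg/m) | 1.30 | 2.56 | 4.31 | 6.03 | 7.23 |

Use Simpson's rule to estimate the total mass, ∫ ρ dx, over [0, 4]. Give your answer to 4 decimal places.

17.1700

h = 1, n = 4.
(h/3)·[y₀ + 4y₁ + 2y₂ + 4y₃ + y₄] = 0.333333·(51.51) = 17.1700.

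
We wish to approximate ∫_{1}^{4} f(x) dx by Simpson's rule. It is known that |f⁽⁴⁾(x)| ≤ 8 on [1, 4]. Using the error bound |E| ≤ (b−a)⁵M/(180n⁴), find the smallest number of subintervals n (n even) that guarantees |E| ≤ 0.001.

Need 1944/(180n⁴) ≤ 0.001.
n⁴ ≥ 1944/(180·0.001) = 10800 ⇒ n ≥ 10.1943, so the smallest even n is 12. (n must be even for Simpson's rule.)

12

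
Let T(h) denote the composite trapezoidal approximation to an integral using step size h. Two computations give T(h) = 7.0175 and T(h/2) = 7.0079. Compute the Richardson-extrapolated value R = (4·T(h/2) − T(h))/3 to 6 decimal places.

7.004700

R = (4·T(h/2) − T(h)) / 3 = (4·7.0079 − 7.0175)/3 = (21.0141)/3 = 7.004700.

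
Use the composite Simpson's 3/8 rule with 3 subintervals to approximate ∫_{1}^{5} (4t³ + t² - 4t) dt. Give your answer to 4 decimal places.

617.3333

h = (5 − 1)/3 = 1.333333.
Nodes t₀,…,t₃ = 1, 2.333333, 3.666667, 5.
f(t) = 4t³ + t² - 4t: f₀=1, f₁=46.925926, f₂=195.962963, f₃=505.
(3h/8)·[f₀ + 3f₁ + 3f₂ + f₃] = 0.5·(1234.666667) = 617.3333.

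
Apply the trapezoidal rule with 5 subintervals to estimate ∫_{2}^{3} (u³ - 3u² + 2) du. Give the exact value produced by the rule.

-0.72

h = (3 − 2)/5 = 0.2.
Nodes u₀,…,u₅ = 2, 2.2, 2.4, 2.6, 2.8, 3.
f(u) = u³ - 3u² + 2: f₀=-2, f₁=-1.872, f₂=-1.456, f₃=-0.704, f₄=0.432, f₅=2.
(h/2)·[f₀ + 2f₁ + 2f₂ + 2f₃ + 2f₄ + f₅] = 0.1·(-7.2) = -0.72.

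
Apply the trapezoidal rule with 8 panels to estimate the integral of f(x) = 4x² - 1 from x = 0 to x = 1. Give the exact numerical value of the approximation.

h = (1 − 0)/8 = 0.125.
Nodes x₀,…,x₈ = 0, 0.125, 0.25, 0.375, 0.5, 0.625, 0.75, 0.875, 1.
f(x) = 4x² - 1: f₀=-1, f₁=-0.9375, f₂=-0.75, f₃=-0.4375, f₄=0, f₅=0.5625, f₆=1.25, f₇=2.0625, f₈=3.
(h/2)·[f₀ + 2f₁ + 2f₂ + 2f₃ + 2f₄ + 2f₅ + 2f₆ + 2f₇ + f₈] = 0.0625·(5.5) = 0.34375.

0.34375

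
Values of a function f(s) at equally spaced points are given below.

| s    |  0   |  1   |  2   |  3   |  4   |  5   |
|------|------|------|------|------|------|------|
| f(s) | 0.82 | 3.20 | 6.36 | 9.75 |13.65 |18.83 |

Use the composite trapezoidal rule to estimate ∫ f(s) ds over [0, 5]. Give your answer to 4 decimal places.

42.7850

h = 1, n = 5.
(h/2)·[y₀ + 2y₁ + 2y₂ + 2y₃ + 2y₄ + y₅] = 0.5·(85.57) = 42.7850.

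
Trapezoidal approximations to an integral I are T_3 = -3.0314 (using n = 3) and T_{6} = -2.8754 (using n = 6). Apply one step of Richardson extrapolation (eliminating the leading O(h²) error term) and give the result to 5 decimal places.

R = (4·T_{6} − T_3) / 3 = (4·(-2.8754) − (-3.0314))/3 = (-8.4702)/3 = -2.82340.

-2.82340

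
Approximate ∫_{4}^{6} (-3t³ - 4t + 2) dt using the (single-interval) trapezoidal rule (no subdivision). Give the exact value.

T = (b−a)/2 · [f(4) + f(6)] = 1·[(-206) + (-670)] = -876.

-876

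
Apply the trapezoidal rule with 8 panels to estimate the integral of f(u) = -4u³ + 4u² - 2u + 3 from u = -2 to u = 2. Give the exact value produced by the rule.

h = (2 − (-2))/8 = 0.5.
Nodes u₀,…,u₈ = -2, -1.5, -1, -0.5, 0, 0.5, 1, 1.5, 2.
f(u) = -4u³ + 4u² - 2u + 3: f₀=55, f₁=28.5, f₂=13, f₃=5.5, f₄=3, f₅=2.5, f₆=1, f₇=-4.5, f₈=-17.
(h/2)·[f₀ + 2f₁ + 2f₂ + 2f₃ + 2f₄ + 2f₅ + 2f₆ + 2f₇ + f₈] = 0.25·(136) = 34.

34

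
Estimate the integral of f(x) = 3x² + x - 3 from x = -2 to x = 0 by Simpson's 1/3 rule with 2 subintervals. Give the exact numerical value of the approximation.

0

h = (0 − (-2))/2 = 1.
Nodes x₀,…,x₂ = -2, -1, 0.
f(x) = 3x² + x - 3: f₀=7, f₁=-1, f₂=-3.
(h/3)·[f₀ + 4f₁ + f₂] = 0.333333·(0) = 0.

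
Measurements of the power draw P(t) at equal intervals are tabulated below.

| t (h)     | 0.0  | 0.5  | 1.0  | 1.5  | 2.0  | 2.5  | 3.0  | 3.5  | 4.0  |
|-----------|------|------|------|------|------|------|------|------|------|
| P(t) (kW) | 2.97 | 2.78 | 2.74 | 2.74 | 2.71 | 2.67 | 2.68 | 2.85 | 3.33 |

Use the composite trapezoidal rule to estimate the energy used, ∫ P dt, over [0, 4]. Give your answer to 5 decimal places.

11.16000

h = 0.5, n = 8.
(h/2)·[y₀ + 2y₁ + 2y₂ + 2y₃ + 2y₄ + 2y₅ + 2y₆ + 2y₇ + y₈] = 0.25·(44.64) = 11.16000.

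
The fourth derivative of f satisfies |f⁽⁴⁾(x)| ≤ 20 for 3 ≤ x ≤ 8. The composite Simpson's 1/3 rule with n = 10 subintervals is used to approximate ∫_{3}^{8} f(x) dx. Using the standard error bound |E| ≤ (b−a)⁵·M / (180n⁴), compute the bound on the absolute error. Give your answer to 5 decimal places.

0.03472

|E| ≤ (5)⁵·20 / (180·10⁴) = 62500/1800000 = 0.03472.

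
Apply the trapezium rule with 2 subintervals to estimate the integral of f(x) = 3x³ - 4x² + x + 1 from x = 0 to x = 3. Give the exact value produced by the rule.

h = (3 − 0)/2 = 1.5.
Nodes x₀,…,x₂ = 0, 1.5, 3.
f(x) = 3x³ - 4x² + x + 1: f₀=1, f₁=3.625, f₂=49.
(h/2)·[f₀ + 2f₁ + f₂] = 0.75·(57.25) = 42.9375.

42.9375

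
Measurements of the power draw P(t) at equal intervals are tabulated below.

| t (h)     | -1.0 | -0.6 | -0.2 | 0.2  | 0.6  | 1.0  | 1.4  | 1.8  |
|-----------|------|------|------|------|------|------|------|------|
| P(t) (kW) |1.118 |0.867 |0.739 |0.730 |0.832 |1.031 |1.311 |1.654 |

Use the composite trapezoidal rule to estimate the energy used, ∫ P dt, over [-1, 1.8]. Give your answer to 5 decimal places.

2.75840

h = 0.4, n = 7.
(h/2)·[y₀ + 2y₁ + 2y₂ + 2y₃ + 2y₄ + 2y₅ + 2y₆ + y₇] = 0.2·(13.792) = 2.75840.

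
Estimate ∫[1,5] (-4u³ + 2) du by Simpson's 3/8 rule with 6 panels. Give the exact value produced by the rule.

h = (5 − 1)/6 = 0.666667.
Nodes u₀,…,u₆ = 1, 1.666667, 2.333333, 3, 3.666667, 4.333333, 5.
f(u) = -4u³ + 2: f₀=-2, f₁=-16.518519, f₂=-48.814815, f₃=-106, f₄=-195.185185, f₅=-323.481481, f₆=-498.
(3h/8)·[f₀ + 3f₁ + 3f₂ + 2f₃ + 3f₄ + 3f₅ + f₆] = 0.25·(-2464) = -616.

-616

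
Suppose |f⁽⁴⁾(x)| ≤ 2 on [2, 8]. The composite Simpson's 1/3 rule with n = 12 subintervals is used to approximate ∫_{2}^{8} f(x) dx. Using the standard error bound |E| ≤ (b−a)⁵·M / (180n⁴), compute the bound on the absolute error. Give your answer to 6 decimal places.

0.004167

|E| ≤ (6)⁵·2 / (180·12⁴) = 15552/3732480 = 0.004167.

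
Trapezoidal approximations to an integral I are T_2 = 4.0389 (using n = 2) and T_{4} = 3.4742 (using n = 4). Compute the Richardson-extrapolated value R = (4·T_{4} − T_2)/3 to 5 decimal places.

3.28597

R = (4·T_{4} − T_2) / 3 = (4·3.4742 − 4.0389)/3 = (9.8579)/3 = 3.28597.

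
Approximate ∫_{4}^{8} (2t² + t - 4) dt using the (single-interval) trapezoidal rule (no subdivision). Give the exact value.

328

T = (b−a)/2 · [f(4) + f(8)] = 2·[32 + 132] = 328.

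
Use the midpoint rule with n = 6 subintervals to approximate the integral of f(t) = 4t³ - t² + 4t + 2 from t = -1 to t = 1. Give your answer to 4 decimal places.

3.3519

h = (1 − (-1))/6 = 0.333333.
Midpoints m₁,…,m₆ = -0.833333, -0.5, -0.166667, 0.166667, 0.5, 0.833333.
f(m₁)=-4.342593, f(m₂)=-0.75, f(m₃)=1.287037, f(m₄)=2.657407, f(m₅)=4.25, f(m₆)=6.953704.
h·[f(m₁) + f(m₂) + f(m₃) + f(m₄) + f(m₅) + f(m₆)] = 0.333333·(10.055556) = 3.3519.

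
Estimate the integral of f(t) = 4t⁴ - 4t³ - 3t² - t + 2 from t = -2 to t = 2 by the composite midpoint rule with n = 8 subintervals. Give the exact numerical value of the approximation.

h = (2 − (-2))/8 = 0.5.
Midpoints m₁,…,m₈ = -1.75, -1.25, -0.75, -0.25, 0.25, 0.75, 1.25, 1.75.
f(m₁)=53.515625, f(m₂)=16.140625, f(m₃)=4.015625, f(m₄)=2.140625, f(m₅)=1.515625, f(m₆)=-0.859375, f(m₇)=-1.984375, f(m₈)=7.140625.
h·[f(m₁) + f(m₂) + f(m₃) + f(m₄) + f(m₅) + f(m₆) + f(m₇) + f(m₈)] = 0.5·(81.625) = 40.8125.

40.8125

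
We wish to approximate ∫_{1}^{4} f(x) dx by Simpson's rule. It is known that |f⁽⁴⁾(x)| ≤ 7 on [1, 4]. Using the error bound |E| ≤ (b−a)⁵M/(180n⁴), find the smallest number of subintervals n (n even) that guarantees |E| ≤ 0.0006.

12

Need 1701/(180n⁴) ≤ 0.0006.
n⁴ ≥ 1701/(180·0.0006) = 15750 ⇒ n ≥ 11.2026, so the smallest even n is 12. (n must be even for Simpson's rule.)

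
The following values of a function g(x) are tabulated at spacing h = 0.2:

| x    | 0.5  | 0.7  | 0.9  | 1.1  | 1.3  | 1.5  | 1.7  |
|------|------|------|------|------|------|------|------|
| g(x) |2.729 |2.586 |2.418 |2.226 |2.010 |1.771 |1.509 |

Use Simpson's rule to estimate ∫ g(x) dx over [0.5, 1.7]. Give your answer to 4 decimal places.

2.6284

h = 0.2, n = 6.
(h/3)·[y₀ + 4y₁ + 2y₂ + 4y₃ + 2y₄ + 4y₅ + y₆] = 0.066667·(39.426) = 2.6284.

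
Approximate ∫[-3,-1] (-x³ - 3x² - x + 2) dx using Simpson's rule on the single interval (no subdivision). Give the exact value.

2

S = (b−a)/6 · [f(-3) + 4f(-2) + f(-1)] = 0.333333·[5 + 4·0 + 1] = 2.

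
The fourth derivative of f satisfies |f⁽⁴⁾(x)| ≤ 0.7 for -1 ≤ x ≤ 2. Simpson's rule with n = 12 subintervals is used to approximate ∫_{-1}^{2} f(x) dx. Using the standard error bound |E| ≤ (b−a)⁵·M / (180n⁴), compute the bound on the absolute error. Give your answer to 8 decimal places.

0.00004557

|E| ≤ (3)⁵·0.7 / (180·12⁴) = 170.1/3732480 = 0.00004557.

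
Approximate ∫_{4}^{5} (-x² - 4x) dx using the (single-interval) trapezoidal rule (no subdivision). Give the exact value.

T = (b−a)/2 · [f(4) + f(5)] = 0.5·[(-32) + (-45)] = -38.5.

-38.5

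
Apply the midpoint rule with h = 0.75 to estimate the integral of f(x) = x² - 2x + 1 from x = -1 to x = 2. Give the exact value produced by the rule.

h = (2 − (-1))/4 = 0.75.
Midpoints m₁,…,m₄ = -0.625, 0.125, 0.875, 1.625.
f(m₁)=2.640625, f(m₂)=0.765625, f(m₃)=0.015625, f(m₄)=0.390625.
h·[f(m₁) + f(m₂) + f(m₃) + f(m₄)] = 0.75·(3.8125) = 2.859375.

2.859375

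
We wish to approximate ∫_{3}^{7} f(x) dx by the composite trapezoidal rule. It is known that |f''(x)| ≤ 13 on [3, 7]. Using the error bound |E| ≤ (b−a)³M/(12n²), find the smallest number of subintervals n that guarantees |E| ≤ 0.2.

Need 832/(12n²) ≤ 0.2.
n² ≥ 832/(12·0.2) = 346.667 ⇒ n ≥ 18.6190, so the smallest n is 19.

19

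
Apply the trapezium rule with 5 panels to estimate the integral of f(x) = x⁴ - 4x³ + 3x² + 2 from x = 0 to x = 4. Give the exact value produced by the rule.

25.43872

h = (4 − 0)/5 = 0.8.
Nodes x₀,…,x₅ = 0, 0.8, 1.6, 2.4, 3.2, 4.
f(x) = x⁴ - 4x³ + 3x² + 2: f₀=2, f₁=2.2816, f₂=-0.1504, f₃=-2.8384, f₄=6.5056, f₅=50.
(h/2)·[f₀ + 2f₁ + 2f₂ + 2f₃ + 2f₄ + f₅] = 0.4·(63.5968) = 25.43872.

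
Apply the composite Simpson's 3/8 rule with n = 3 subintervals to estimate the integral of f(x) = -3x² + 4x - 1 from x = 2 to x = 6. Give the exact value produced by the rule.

h = (6 − 2)/3 = 1.333333.
Nodes x₀,…,x₃ = 2, 3.333333, 4.666667, 6.
f(x) = -3x² + 4x - 1: f₀=-5, f₁=-21, f₂=-47.666667, f₃=-85.
(3h/8)·[f₀ + 3f₁ + 3f₂ + f₃] = 0.5·(-296) = -148.

-148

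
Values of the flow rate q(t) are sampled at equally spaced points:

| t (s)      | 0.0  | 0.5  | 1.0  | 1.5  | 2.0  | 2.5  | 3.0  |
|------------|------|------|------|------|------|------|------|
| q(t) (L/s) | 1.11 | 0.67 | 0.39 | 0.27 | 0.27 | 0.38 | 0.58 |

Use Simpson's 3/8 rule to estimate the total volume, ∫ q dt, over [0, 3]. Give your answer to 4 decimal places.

h = 0.5, n = 6.
(3h/8)·[y₀ + 3y₁ + 3y₂ + 2y₃ + 3y₄ + 3y₅ + y₆] = 0.1875·(7.36) = 1.3800.

1.3800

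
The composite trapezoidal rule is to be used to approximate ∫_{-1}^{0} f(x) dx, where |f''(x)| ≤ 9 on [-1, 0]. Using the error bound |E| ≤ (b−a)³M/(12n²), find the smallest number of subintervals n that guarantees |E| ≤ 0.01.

9

Need 9/(12n²) ≤ 0.01.
n² ≥ 9/(12·0.01) = 75 ⇒ n ≥ 8.6603, so the smallest n is 9.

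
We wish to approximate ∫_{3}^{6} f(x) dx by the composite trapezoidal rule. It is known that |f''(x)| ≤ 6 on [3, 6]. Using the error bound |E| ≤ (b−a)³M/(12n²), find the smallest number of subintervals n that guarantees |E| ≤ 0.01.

Need 162/(12n²) ≤ 0.01.
n² ≥ 162/(12·0.01) = 1350 ⇒ n ≥ 36.7423, so the smallest n is 37.

37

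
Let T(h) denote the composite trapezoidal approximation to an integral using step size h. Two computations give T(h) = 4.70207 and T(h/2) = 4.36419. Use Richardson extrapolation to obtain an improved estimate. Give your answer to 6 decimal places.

4.251563

R = (4·T(h/2) − T(h)) / 3 = (4·4.36419 − 4.70207)/3 = (12.75469)/3 = 4.251563.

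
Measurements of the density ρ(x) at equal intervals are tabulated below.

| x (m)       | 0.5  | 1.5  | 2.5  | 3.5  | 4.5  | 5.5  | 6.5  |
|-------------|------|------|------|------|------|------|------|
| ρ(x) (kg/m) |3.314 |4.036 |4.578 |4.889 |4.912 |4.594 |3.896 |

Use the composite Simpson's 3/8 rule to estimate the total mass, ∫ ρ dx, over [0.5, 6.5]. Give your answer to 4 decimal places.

h = 1, n = 6.
(3h/8)·[y₀ + 3y₁ + 3y₂ + 2y₃ + 3y₄ + 3y₅ + y₆] = 0.375·(71.348) = 26.7555.

26.7555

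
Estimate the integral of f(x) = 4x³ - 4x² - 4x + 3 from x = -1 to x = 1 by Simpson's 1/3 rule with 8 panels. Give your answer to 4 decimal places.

h = (1 − (-1))/8 = 0.25.
Nodes x₀,…,x₈ = -1, -0.75, -0.5, -0.25, 0, 0.25, 0.5, 0.75, 1.
f(x) = 4x³ - 4x² - 4x + 3: f₀=-1, f₁=2.0625, f₂=3.5, f₃=3.6875, f₄=3, f₅=1.8125, f₆=0.5, f₇=-0.5625, f₈=-1.
(h/3)·[f₀ + 4f₁ + 2f₂ + 4f₃ + 2f₄ + 4f₅ + 2f₆ + 4f₇ + f₈] = 0.083333·(40) = 3.3333.

3.3333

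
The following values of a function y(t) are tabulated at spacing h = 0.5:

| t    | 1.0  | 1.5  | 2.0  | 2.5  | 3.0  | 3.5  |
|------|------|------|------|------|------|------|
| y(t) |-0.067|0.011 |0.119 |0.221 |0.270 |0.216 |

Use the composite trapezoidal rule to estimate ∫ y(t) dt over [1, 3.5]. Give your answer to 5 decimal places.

h = 0.5, n = 5.
(h/2)·[y₀ + 2y₁ + 2y₂ + 2y₃ + 2y₄ + y₅] = 0.25·(1.391) = 0.34775.

0.34775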